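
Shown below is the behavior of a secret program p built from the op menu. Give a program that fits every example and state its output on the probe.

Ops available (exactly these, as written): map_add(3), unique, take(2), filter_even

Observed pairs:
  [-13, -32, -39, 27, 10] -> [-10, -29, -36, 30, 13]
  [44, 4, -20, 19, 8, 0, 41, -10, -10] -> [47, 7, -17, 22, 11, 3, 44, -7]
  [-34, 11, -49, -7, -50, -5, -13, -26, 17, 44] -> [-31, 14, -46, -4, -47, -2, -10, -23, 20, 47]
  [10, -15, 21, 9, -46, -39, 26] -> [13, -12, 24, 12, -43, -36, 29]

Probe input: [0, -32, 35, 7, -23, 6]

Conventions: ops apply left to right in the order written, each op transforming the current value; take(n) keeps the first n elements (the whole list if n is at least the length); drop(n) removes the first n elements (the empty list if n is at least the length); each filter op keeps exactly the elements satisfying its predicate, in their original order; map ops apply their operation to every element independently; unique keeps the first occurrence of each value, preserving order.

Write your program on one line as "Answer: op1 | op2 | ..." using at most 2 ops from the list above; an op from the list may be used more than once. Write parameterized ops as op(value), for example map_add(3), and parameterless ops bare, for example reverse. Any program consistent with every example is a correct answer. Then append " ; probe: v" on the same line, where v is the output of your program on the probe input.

unique | map_add(3) ; probe: [3, -29, 38, 10, -20, 9]

Check, running the answer program on each example:
  [-13, -32, -39, 27, 10] -> [-13, -32, -39, 27, 10] -> [-10, -29, -36, 30, 13]
  [44, 4, -20, 19, 8, 0, 41, -10, -10] -> [44, 4, -20, 19, 8, 0, 41, -10] -> [47, 7, -17, 22, 11, 3, 44, -7]
  [-34, 11, -49, -7, -50, -5, -13, -26, 17, 44] -> [-34, 11, -49, -7, -50, -5, -13, -26, 17, 44] -> [-31, 14, -46, -4, -47, -2, -10, -23, 20, 47]
  [10, -15, 21, 9, -46, -39, 26] -> [10, -15, 21, 9, -46, -39, 26] -> [13, -12, 24, 12, -43, -36, 29]
  probe: [0, -32, 35, 7, -23, 6] -> [0, -32, 35, 7, -23, 6] -> [3, -29, 38, 10, -20, 9]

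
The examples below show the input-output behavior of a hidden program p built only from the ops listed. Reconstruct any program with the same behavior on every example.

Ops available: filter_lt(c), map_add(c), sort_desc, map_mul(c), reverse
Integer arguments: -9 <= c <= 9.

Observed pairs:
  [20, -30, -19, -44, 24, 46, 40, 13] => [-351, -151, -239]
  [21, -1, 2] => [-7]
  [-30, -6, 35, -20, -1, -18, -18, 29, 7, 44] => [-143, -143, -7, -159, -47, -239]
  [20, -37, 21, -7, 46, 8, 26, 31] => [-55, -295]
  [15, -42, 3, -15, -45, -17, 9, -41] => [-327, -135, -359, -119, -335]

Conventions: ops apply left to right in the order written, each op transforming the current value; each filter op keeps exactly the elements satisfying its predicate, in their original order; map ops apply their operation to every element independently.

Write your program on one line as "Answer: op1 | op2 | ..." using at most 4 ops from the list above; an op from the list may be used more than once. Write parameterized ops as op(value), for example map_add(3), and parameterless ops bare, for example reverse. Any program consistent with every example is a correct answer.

map_mul(8) | filter_lt(-2) | map_add(1) | reverse

Check, running the answer program on each example:
  [20, -30, -19, -44, 24, 46, 40, 13] -> [160, -240, -152, -352, 192, 368, 320, 104] -> [-240, -152, -352] -> [-239, -151, -351] -> [-351, -151, -239]
  [21, -1, 2] -> [168, -8, 16] -> [-8] -> [-7] -> [-7]
  [-30, -6, 35, -20, -1, -18, -18, 29, 7, 44] -> [-240, -48, 280, -160, -8, -144, -144, 232, 56, 352] -> [-240, -48, -160, -8, -144, -144] -> [-239, -47, -159, -7, -143, -143] -> [-143, -143, -7, -159, -47, -239]
  [20, -37, 21, -7, 46, 8, 26, 31] -> [160, -296, 168, -56, 368, 64, 208, 248] -> [-296, -56] -> [-295, -55] -> [-55, -295]
  [15, -42, 3, -15, -45, -17, 9, -41] -> [120, -336, 24, -120, -360, -136, 72, -328] -> [-336, -120, -360, -136, -328] -> [-335, -119, -359, -135, -327] -> [-327, -135, -359, -119, -335]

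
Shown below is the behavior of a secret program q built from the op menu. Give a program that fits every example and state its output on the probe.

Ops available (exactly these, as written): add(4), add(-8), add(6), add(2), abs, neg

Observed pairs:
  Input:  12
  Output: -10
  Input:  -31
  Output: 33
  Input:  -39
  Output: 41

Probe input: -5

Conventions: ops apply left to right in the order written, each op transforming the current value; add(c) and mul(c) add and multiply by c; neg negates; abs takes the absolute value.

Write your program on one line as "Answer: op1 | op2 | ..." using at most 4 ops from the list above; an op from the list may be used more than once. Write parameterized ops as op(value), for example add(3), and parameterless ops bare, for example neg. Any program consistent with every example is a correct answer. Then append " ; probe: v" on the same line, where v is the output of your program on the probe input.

add(-8) | add(6) | neg ; probe: 7

Check, running the answer program on each example:
  12 -> 4 -> 10 -> -10
  -31 -> -39 -> -33 -> 33
  -39 -> -47 -> -41 -> 41
  probe: -5 -> -13 -> -7 -> 7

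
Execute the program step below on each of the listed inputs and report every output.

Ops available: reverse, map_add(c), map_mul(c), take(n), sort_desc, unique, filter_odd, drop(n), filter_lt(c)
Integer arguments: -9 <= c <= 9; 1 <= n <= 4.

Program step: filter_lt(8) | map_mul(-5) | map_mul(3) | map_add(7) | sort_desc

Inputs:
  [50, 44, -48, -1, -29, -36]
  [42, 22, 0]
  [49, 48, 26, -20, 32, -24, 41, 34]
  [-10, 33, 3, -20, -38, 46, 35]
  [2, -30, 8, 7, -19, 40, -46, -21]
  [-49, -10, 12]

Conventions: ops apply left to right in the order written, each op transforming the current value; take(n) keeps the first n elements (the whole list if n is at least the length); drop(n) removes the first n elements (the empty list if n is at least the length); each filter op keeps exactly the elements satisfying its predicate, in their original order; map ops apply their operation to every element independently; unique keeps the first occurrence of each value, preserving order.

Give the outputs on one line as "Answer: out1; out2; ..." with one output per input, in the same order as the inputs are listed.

[727, 547, 442, 22]; [7]; [367, 307]; [577, 307, 157, -38]; [697, 457, 322, 292, -23, -98]; [742, 157]

Execution, op by op:
  [50, 44, -48, -1, -29, -36] -> [-48, -1, -29, -36] -> [240, 5, 145, 180] -> [720, 15, 435, 540] -> [727, 22, 442, 547] -> [727, 547, 442, 22]
  [42, 22, 0] -> [0] -> [0] -> [0] -> [7] -> [7]
  [49, 48, 26, -20, 32, -24, 41, 34] -> [-20, -24] -> [100, 120] -> [300, 360] -> [307, 367] -> [367, 307]
  [-10, 33, 3, -20, -38, 46, 35] -> [-10, 3, -20, -38] -> [50, -15, 100, 190] -> [150, -45, 300, 570] -> [157, -38, 307, 577] -> [577, 307, 157, -38]
  [2, -30, 8, 7, -19, 40, -46, -21] -> [2, -30, 7, -19, -46, -21] -> [-10, 150, -35, 95, 230, 105] -> [-30, 450, -105, 285, 690, 315] -> [-23, 457, -98, 292, 697, 322] -> [697, 457, 322, 292, -23, -98]
  [-49, -10, 12] -> [-49, -10] -> [245, 50] -> [735, 150] -> [742, 157] -> [742, 157]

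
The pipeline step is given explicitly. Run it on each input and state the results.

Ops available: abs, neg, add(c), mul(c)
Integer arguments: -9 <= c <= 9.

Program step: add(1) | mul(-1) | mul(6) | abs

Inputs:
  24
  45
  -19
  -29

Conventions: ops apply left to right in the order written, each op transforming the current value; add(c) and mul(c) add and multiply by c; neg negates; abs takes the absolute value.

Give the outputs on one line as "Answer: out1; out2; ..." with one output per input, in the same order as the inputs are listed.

Execution, op by op:
  24 -> 25 -> -25 -> -150 -> 150
  45 -> 46 -> -46 -> -276 -> 276
  -19 -> -18 -> 18 -> 108 -> 108
  -29 -> -28 -> 28 -> 168 -> 168

150; 276; 108; 168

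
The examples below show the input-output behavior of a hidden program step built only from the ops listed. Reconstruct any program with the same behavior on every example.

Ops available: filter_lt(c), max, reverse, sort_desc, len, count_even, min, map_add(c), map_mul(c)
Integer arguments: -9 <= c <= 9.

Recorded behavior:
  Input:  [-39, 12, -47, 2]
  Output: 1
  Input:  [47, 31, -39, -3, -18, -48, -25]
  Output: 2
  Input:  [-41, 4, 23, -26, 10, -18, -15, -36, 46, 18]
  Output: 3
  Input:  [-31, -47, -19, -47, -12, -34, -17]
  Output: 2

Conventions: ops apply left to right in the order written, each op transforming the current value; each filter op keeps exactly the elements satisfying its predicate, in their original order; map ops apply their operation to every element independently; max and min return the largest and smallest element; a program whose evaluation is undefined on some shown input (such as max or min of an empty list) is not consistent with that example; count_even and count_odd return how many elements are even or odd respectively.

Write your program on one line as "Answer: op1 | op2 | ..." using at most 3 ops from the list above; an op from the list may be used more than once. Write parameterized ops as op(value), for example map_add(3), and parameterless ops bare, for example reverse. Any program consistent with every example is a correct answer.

filter_lt(3) | map_add(-6) | count_even

Check, running the answer program on each example:
  [-39, 12, -47, 2] -> [-39, -47, 2] -> [-45, -53, -4] -> 1
  [47, 31, -39, -3, -18, -48, -25] -> [-39, -3, -18, -48, -25] -> [-45, -9, -24, -54, -31] -> 2
  [-41, 4, 23, -26, 10, -18, -15, -36, 46, 18] -> [-41, -26, -18, -15, -36] -> [-47, -32, -24, -21, -42] -> 3
  [-31, -47, -19, -47, -12, -34, -17] -> [-31, -47, -19, -47, -12, -34, -17] -> [-37, -53, -25, -53, -18, -40, -23] -> 2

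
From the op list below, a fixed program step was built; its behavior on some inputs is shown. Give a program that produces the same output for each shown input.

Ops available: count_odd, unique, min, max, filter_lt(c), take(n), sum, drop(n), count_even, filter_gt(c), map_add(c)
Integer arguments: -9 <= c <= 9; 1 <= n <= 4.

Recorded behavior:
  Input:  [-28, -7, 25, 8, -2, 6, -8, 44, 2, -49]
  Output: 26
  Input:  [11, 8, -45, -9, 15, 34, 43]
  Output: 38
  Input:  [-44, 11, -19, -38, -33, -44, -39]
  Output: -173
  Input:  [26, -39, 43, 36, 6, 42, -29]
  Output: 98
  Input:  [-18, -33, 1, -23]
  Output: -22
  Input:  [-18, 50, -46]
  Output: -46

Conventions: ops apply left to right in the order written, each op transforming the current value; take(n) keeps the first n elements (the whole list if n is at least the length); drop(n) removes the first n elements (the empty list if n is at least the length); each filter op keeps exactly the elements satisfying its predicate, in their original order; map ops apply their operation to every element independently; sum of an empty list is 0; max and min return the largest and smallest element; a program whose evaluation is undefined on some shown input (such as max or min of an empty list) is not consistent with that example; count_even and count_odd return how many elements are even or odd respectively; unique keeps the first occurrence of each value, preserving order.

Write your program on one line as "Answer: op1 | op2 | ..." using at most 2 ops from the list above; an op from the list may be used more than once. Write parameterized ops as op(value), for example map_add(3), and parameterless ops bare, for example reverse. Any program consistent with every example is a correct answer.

drop(2) | sum

Check, running the answer program on each example:
  [-28, -7, 25, 8, -2, 6, -8, 44, 2, -49] -> [25, 8, -2, 6, -8, 44, 2, -49] -> 26
  [11, 8, -45, -9, 15, 34, 43] -> [-45, -9, 15, 34, 43] -> 38
  [-44, 11, -19, -38, -33, -44, -39] -> [-19, -38, -33, -44, -39] -> -173
  [26, -39, 43, 36, 6, 42, -29] -> [43, 36, 6, 42, -29] -> 98
  [-18, -33, 1, -23] -> [1, -23] -> -22
  [-18, 50, -46] -> [-46] -> -46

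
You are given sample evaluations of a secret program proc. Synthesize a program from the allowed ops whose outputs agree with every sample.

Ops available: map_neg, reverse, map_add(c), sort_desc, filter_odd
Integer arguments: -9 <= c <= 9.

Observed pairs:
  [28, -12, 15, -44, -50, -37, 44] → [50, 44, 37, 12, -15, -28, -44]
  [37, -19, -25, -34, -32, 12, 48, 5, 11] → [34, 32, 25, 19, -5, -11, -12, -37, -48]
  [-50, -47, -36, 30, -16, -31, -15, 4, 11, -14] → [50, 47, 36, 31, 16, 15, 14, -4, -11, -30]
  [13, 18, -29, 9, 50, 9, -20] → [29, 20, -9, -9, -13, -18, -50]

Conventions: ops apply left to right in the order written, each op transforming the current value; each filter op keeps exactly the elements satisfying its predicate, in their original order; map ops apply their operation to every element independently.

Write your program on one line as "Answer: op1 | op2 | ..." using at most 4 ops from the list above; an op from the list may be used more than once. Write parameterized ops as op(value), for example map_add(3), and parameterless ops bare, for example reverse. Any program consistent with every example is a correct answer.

sort_desc | map_neg | sort_desc

Check, running the answer program on each example:
  [28, -12, 15, -44, -50, -37, 44] -> [44, 28, 15, -12, -37, -44, -50] -> [-44, -28, -15, 12, 37, 44, 50] -> [50, 44, 37, 12, -15, -28, -44]
  [37, -19, -25, -34, -32, 12, 48, 5, 11] -> [48, 37, 12, 11, 5, -19, -25, -32, -34] -> [-48, -37, -12, -11, -5, 19, 25, 32, 34] -> [34, 32, 25, 19, -5, -11, -12, -37, -48]
  [-50, -47, -36, 30, -16, -31, -15, 4, 11, -14] -> [30, 11, 4, -14, -15, -16, -31, -36, -47, -50] -> [-30, -11, -4, 14, 15, 16, 31, 36, 47, 50] -> [50, 47, 36, 31, 16, 15, 14, -4, -11, -30]
  [13, 18, -29, 9, 50, 9, -20] -> [50, 18, 13, 9, 9, -20, -29] -> [-50, -18, -13, -9, -9, 20, 29] -> [29, 20, -9, -9, -13, -18, -50]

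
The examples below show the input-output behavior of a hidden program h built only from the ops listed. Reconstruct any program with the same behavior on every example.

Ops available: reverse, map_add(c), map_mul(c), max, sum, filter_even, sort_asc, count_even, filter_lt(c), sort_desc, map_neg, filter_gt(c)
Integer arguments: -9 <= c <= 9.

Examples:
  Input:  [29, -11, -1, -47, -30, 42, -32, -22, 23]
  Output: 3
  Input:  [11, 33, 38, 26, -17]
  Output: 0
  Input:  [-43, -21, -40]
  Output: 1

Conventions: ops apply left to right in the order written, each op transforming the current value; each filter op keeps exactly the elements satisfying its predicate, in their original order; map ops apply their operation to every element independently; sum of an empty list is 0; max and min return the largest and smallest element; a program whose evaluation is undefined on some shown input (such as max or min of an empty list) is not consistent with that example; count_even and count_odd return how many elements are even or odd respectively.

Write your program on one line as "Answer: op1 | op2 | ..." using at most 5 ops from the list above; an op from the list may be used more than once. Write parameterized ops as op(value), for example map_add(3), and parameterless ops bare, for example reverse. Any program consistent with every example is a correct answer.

map_mul(-7) | sort_asc | sort_desc | filter_gt(2) | count_even

Check, running the answer program on each example:
  [29, -11, -1, -47, -30, 42, -32, -22, 23] -> [-203, 77, 7, 329, 210, -294, 224, 154, -161] -> [-294, -203, -161, 7, 77, 154, 210, 224, 329] -> [329, 224, 210, 154, 77, 7, -161, -203, -294] -> [329, 224, 210, 154, 77, 7] -> 3
  [11, 33, 38, 26, -17] -> [-77, -231, -266, -182, 119] -> [-266, -231, -182, -77, 119] -> [119, -77, -182, -231, -266] -> [119] -> 0
  [-43, -21, -40] -> [301, 147, 280] -> [147, 280, 301] -> [301, 280, 147] -> [301, 280, 147] -> 1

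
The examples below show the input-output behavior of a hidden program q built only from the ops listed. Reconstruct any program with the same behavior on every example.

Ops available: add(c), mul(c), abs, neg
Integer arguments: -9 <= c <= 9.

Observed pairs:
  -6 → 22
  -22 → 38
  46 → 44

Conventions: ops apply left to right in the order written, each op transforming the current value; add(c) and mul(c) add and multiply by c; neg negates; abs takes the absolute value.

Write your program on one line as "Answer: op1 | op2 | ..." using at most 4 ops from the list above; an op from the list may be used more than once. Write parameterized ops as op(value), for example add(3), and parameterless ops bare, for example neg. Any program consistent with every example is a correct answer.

add(-9) | abs | add(7)

Check, running the answer program on each example:
  -6 -> -15 -> 15 -> 22
  -22 -> -31 -> 31 -> 38
  46 -> 37 -> 37 -> 44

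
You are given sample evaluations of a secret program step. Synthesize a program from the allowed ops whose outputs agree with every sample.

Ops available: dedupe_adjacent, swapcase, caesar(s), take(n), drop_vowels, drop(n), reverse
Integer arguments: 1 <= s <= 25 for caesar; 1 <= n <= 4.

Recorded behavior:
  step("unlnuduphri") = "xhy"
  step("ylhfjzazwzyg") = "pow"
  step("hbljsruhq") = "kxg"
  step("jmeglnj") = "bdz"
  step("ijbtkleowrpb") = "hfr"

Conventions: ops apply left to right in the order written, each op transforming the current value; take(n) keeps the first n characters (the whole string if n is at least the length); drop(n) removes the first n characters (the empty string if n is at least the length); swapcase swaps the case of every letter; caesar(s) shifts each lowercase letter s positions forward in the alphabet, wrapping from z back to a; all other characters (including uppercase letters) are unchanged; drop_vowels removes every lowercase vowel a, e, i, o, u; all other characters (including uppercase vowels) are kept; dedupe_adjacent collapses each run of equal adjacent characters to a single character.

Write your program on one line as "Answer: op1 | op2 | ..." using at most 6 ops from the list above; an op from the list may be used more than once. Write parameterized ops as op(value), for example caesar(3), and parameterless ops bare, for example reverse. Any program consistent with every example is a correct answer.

caesar(16) | reverse | swapcase | take(3) | swapcase | reverse

Check, running the answer program on each example:
  "unlnuduphri" -> "kdbdktkfxhy" -> "yhxfktkdbdk" -> "YHXFKTKDBDK" -> "YHX" -> "yhx" -> "xhy"
  "ylhfjzazwzyg" -> "obxvzpqpmpow" -> "wopmpqpzvxbo" -> "WOPMPQPZVXBO" -> "WOP" -> "wop" -> "pow"
  "hbljsruhq" -> "xrbzihkxg" -> "gxkhizbrx" -> "GXKHIZBRX" -> "GXK" -> "gxk" -> "kxg"
  "jmeglnj" -> "zcuwbdz" -> "zdbwucz" -> "ZDBWUCZ" -> "ZDB" -> "zdb" -> "bdz"
  "ijbtkleowrpb" -> "yzrjabuemhfr" -> "rfhmeubajrzy" -> "RFHMEUBAJRZY" -> "RFH" -> "rfh" -> "hfr"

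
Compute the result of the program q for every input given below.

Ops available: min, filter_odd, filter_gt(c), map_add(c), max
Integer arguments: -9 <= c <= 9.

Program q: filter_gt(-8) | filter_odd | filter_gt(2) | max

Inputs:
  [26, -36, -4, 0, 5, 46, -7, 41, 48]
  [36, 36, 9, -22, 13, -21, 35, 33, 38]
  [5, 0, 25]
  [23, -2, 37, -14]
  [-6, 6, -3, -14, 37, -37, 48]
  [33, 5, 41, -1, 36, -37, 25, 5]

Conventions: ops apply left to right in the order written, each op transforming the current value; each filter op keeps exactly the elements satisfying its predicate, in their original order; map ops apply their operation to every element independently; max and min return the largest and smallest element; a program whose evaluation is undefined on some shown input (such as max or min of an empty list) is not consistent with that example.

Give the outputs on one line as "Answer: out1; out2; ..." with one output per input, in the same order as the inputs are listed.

41; 35; 25; 37; 37; 41

Execution, op by op:
  [26, -36, -4, 0, 5, 46, -7, 41, 48] -> [26, -4, 0, 5, 46, -7, 41, 48] -> [5, -7, 41] -> [5, 41] -> 41
  [36, 36, 9, -22, 13, -21, 35, 33, 38] -> [36, 36, 9, 13, 35, 33, 38] -> [9, 13, 35, 33] -> [9, 13, 35, 33] -> 35
  [5, 0, 25] -> [5, 0, 25] -> [5, 25] -> [5, 25] -> 25
  [23, -2, 37, -14] -> [23, -2, 37] -> [23, 37] -> [23, 37] -> 37
  [-6, 6, -3, -14, 37, -37, 48] -> [-6, 6, -3, 37, 48] -> [-3, 37] -> [37] -> 37
  [33, 5, 41, -1, 36, -37, 25, 5] -> [33, 5, 41, -1, 36, 25, 5] -> [33, 5, 41, -1, 25, 5] -> [33, 5, 41, 25, 5] -> 41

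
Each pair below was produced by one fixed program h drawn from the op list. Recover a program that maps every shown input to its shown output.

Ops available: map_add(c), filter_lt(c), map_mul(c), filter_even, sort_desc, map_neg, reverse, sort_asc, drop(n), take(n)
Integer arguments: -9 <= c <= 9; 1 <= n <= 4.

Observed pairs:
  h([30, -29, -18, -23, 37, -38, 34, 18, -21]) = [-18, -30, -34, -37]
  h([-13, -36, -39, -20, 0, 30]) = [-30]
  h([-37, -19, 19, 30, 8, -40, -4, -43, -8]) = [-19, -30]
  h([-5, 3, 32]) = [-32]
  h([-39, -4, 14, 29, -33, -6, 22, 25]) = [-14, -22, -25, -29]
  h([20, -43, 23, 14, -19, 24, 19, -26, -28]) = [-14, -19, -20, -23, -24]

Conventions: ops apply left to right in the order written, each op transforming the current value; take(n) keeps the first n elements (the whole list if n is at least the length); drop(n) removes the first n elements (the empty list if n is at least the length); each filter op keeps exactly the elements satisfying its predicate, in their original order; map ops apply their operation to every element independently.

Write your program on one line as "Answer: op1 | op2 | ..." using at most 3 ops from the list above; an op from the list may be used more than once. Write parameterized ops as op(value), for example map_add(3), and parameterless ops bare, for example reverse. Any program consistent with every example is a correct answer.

sort_asc | map_neg | filter_lt(-9)

Check, running the answer program on each example:
  [30, -29, -18, -23, 37, -38, 34, 18, -21] -> [-38, -29, -23, -21, -18, 18, 30, 34, 37] -> [38, 29, 23, 21, 18, -18, -30, -34, -37] -> [-18, -30, -34, -37]
  [-13, -36, -39, -20, 0, 30] -> [-39, -36, -20, -13, 0, 30] -> [39, 36, 20, 13, 0, -30] -> [-30]
  [-37, -19, 19, 30, 8, -40, -4, -43, -8] -> [-43, -40, -37, -19, -8, -4, 8, 19, 30] -> [43, 40, 37, 19, 8, 4, -8, -19, -30] -> [-19, -30]
  [-5, 3, 32] -> [-5, 3, 32] -> [5, -3, -32] -> [-32]
  [-39, -4, 14, 29, -33, -6, 22, 25] -> [-39, -33, -6, -4, 14, 22, 25, 29] -> [39, 33, 6, 4, -14, -22, -25, -29] -> [-14, -22, -25, -29]
  [20, -43, 23, 14, -19, 24, 19, -26, -28] -> [-43, -28, -26, -19, 14, 19, 20, 23, 24] -> [43, 28, 26, 19, -14, -19, -20, -23, -24] -> [-14, -19, -20, -23, -24]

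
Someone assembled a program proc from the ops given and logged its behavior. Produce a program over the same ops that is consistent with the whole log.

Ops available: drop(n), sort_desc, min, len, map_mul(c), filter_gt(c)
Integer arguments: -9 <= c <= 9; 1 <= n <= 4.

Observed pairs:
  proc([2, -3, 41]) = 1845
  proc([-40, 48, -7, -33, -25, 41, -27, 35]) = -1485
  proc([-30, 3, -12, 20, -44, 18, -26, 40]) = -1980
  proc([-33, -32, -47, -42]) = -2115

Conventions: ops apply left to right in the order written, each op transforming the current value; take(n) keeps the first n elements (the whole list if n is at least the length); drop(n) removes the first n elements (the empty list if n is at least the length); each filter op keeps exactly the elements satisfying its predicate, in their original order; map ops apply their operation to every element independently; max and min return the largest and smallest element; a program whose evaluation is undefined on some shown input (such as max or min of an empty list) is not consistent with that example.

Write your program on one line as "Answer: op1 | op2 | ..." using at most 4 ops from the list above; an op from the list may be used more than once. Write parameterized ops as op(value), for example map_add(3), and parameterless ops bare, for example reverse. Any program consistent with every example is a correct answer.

map_mul(9) | drop(2) | map_mul(5) | min

Check, running the answer program on each example:
  [2, -3, 41] -> [18, -27, 369] -> [369] -> [1845] -> 1845
  [-40, 48, -7, -33, -25, 41, -27, 35] -> [-360, 432, -63, -297, -225, 369, -243, 315] -> [-63, -297, -225, 369, -243, 315] -> [-315, -1485, -1125, 1845, -1215, 1575] -> -1485
  [-30, 3, -12, 20, -44, 18, -26, 40] -> [-270, 27, -108, 180, -396, 162, -234, 360] -> [-108, 180, -396, 162, -234, 360] -> [-540, 900, -1980, 810, -1170, 1800] -> -1980
  [-33, -32, -47, -42] -> [-297, -288, -423, -378] -> [-423, -378] -> [-2115, -1890] -> -2115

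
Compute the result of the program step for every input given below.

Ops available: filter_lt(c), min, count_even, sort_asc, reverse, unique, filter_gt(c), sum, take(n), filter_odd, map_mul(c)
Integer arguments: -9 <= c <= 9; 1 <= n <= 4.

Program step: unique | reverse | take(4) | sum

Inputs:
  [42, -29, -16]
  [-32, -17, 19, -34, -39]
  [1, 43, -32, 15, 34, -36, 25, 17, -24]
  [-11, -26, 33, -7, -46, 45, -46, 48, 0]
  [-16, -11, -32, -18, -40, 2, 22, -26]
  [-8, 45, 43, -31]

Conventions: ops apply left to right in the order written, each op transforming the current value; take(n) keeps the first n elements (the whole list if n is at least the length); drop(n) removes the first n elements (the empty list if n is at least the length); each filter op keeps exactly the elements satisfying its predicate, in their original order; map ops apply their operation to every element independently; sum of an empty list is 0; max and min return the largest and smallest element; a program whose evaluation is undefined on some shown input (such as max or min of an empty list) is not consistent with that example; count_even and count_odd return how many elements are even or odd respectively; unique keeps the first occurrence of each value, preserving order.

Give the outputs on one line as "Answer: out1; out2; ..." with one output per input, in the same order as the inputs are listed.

Execution, op by op:
  [42, -29, -16] -> [42, -29, -16] -> [-16, -29, 42] -> [-16, -29, 42] -> -3
  [-32, -17, 19, -34, -39] -> [-32, -17, 19, -34, -39] -> [-39, -34, 19, -17, -32] -> [-39, -34, 19, -17] -> -71
  [1, 43, -32, 15, 34, -36, 25, 17, -24] -> [1, 43, -32, 15, 34, -36, 25, 17, -24] -> [-24, 17, 25, -36, 34, 15, -32, 43, 1] -> [-24, 17, 25, -36] -> -18
  [-11, -26, 33, -7, -46, 45, -46, 48, 0] -> [-11, -26, 33, -7, -46, 45, 48, 0] -> [0, 48, 45, -46, -7, 33, -26, -11] -> [0, 48, 45, -46] -> 47
  [-16, -11, -32, -18, -40, 2, 22, -26] -> [-16, -11, -32, -18, -40, 2, 22, -26] -> [-26, 22, 2, -40, -18, -32, -11, -16] -> [-26, 22, 2, -40] -> -42
  [-8, 45, 43, -31] -> [-8, 45, 43, -31] -> [-31, 43, 45, -8] -> [-31, 43, 45, -8] -> 49

-3; -71; -18; 47; -42; 49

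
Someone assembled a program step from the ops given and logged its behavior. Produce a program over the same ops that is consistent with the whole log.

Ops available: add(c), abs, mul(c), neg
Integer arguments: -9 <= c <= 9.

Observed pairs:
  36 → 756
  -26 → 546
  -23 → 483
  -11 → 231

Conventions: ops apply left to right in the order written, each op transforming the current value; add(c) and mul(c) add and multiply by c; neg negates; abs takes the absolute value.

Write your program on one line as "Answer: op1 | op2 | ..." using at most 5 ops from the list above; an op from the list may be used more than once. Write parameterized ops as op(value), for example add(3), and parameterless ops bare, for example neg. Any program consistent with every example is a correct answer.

mul(-3) | neg | abs | mul(7)

Check, running the answer program on each example:
  36 -> -108 -> 108 -> 108 -> 756
  -26 -> 78 -> -78 -> 78 -> 546
  -23 -> 69 -> -69 -> 69 -> 483
  -11 -> 33 -> -33 -> 33 -> 231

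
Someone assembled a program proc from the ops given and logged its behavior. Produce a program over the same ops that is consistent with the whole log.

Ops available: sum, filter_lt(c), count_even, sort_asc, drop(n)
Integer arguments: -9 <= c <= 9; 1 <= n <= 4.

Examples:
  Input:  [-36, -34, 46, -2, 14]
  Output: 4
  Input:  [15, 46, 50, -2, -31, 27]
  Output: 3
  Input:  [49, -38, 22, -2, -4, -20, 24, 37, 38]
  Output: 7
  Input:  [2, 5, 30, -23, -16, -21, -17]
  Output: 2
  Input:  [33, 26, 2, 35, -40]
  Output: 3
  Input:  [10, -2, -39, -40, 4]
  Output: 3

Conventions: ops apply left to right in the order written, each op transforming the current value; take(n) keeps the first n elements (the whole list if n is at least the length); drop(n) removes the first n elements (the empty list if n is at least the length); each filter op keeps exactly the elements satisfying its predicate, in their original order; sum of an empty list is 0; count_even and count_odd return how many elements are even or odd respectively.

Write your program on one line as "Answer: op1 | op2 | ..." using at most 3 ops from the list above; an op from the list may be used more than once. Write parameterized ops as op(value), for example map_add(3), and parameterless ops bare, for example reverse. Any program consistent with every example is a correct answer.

drop(1) | count_even

Check, running the answer program on each example:
  [-36, -34, 46, -2, 14] -> [-34, 46, -2, 14] -> 4
  [15, 46, 50, -2, -31, 27] -> [46, 50, -2, -31, 27] -> 3
  [49, -38, 22, -2, -4, -20, 24, 37, 38] -> [-38, 22, -2, -4, -20, 24, 37, 38] -> 7
  [2, 5, 30, -23, -16, -21, -17] -> [5, 30, -23, -16, -21, -17] -> 2
  [33, 26, 2, 35, -40] -> [26, 2, 35, -40] -> 3
  [10, -2, -39, -40, 4] -> [-2, -39, -40, 4] -> 3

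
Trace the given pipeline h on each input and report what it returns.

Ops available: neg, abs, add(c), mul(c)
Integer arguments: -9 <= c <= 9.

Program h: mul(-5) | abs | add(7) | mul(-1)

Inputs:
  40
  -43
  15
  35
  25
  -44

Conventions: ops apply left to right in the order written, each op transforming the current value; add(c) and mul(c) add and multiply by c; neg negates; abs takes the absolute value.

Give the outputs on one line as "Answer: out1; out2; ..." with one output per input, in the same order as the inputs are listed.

Execution, op by op:
  40 -> -200 -> 200 -> 207 -> -207
  -43 -> 215 -> 215 -> 222 -> -222
  15 -> -75 -> 75 -> 82 -> -82
  35 -> -175 -> 175 -> 182 -> -182
  25 -> -125 -> 125 -> 132 -> -132
  -44 -> 220 -> 220 -> 227 -> -227

-207; -222; -82; -182; -132; -227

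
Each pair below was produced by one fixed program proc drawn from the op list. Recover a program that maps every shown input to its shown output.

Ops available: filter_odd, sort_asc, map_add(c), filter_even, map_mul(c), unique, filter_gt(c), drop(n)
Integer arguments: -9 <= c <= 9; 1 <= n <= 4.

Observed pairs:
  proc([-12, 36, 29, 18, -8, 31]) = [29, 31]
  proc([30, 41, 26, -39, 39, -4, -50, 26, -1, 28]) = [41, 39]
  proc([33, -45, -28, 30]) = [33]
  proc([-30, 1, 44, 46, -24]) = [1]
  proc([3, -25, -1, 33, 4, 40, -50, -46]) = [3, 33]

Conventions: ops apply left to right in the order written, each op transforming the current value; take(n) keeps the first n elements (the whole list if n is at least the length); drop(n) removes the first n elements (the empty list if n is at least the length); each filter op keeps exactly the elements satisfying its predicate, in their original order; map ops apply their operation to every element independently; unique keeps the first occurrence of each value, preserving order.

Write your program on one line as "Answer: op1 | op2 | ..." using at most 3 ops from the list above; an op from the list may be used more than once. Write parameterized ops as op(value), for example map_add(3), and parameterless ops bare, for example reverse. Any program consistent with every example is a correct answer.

unique | filter_odd | filter_gt(-1)

Check, running the answer program on each example:
  [-12, 36, 29, 18, -8, 31] -> [-12, 36, 29, 18, -8, 31] -> [29, 31] -> [29, 31]
  [30, 41, 26, -39, 39, -4, -50, 26, -1, 28] -> [30, 41, 26, -39, 39, -4, -50, -1, 28] -> [41, -39, 39, -1] -> [41, 39]
  [33, -45, -28, 30] -> [33, -45, -28, 30] -> [33, -45] -> [33]
  [-30, 1, 44, 46, -24] -> [-30, 1, 44, 46, -24] -> [1] -> [1]
  [3, -25, -1, 33, 4, 40, -50, -46] -> [3, -25, -1, 33, 4, 40, -50, -46] -> [3, -25, -1, 33] -> [3, 33]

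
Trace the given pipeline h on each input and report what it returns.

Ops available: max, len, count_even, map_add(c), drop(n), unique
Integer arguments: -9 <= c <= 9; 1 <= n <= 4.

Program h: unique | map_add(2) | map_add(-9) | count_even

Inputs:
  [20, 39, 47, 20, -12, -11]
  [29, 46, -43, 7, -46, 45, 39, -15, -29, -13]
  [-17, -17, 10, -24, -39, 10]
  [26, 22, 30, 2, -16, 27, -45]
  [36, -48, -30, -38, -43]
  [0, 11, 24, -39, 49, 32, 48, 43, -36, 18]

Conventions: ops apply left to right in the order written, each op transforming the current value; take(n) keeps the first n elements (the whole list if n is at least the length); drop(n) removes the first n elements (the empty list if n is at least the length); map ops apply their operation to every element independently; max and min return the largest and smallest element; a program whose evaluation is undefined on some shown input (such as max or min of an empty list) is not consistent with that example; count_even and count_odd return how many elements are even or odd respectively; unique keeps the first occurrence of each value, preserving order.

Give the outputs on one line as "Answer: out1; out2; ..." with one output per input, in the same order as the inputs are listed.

Execution, op by op:
  [20, 39, 47, 20, -12, -11] -> [20, 39, 47, -12, -11] -> [22, 41, 49, -10, -9] -> [13, 32, 40, -19, -18] -> 3
  [29, 46, -43, 7, -46, 45, 39, -15, -29, -13] -> [29, 46, -43, 7, -46, 45, 39, -15, -29, -13] -> [31, 48, -41, 9, -44, 47, 41, -13, -27, -11] -> [22, 39, -50, 0, -53, 38, 32, -22, -36, -20] -> 8
  [-17, -17, 10, -24, -39, 10] -> [-17, 10, -24, -39] -> [-15, 12, -22, -37] -> [-24, 3, -31, -46] -> 2
  [26, 22, 30, 2, -16, 27, -45] -> [26, 22, 30, 2, -16, 27, -45] -> [28, 24, 32, 4, -14, 29, -43] -> [19, 15, 23, -5, -23, 20, -52] -> 2
  [36, -48, -30, -38, -43] -> [36, -48, -30, -38, -43] -> [38, -46, -28, -36, -41] -> [29, -55, -37, -45, -50] -> 1
  [0, 11, 24, -39, 49, 32, 48, 43, -36, 18] -> [0, 11, 24, -39, 49, 32, 48, 43, -36, 18] -> [2, 13, 26, -37, 51, 34, 50, 45, -34, 20] -> [-7, 4, 17, -46, 42, 25, 41, 36, -43, 11] -> 4

3; 8; 2; 2; 1; 4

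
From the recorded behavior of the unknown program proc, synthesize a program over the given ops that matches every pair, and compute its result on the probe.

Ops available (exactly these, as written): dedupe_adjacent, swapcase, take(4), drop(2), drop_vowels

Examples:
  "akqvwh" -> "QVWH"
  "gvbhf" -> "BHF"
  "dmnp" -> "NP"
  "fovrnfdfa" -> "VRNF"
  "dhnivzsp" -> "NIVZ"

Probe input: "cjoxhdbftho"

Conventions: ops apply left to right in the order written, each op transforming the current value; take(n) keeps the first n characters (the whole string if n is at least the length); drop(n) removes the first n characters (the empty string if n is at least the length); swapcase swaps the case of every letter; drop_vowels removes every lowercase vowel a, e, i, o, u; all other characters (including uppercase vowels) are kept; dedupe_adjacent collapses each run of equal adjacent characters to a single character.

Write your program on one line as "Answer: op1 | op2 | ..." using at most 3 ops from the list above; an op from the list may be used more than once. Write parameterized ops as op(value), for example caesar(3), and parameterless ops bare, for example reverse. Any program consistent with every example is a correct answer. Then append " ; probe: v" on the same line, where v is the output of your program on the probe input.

drop(2) | swapcase | take(4) ; probe: "OXHD"

Check, running the answer program on each example:
  "akqvwh" -> "qvwh" -> "QVWH" -> "QVWH"
  "gvbhf" -> "bhf" -> "BHF" -> "BHF"
  "dmnp" -> "np" -> "NP" -> "NP"
  "fovrnfdfa" -> "vrnfdfa" -> "VRNFDFA" -> "VRNF"
  "dhnivzsp" -> "nivzsp" -> "NIVZSP" -> "NIVZ"
  probe: "cjoxhdbftho" -> "oxhdbftho" -> "OXHDBFTHO" -> "OXHD"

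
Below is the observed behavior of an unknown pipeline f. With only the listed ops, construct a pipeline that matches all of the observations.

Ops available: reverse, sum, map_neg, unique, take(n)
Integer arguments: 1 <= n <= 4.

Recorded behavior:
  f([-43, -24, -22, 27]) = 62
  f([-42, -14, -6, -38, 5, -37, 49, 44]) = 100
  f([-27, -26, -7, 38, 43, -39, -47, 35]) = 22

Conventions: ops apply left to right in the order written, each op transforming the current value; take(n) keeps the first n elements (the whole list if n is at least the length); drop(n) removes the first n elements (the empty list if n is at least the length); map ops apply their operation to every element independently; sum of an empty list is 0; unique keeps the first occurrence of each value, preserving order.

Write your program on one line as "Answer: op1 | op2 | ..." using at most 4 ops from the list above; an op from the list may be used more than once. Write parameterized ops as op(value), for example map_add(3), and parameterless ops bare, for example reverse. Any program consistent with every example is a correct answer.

map_neg | take(4) | sum

Check, running the answer program on each example:
  [-43, -24, -22, 27] -> [43, 24, 22, -27] -> [43, 24, 22, -27] -> 62
  [-42, -14, -6, -38, 5, -37, 49, 44] -> [42, 14, 6, 38, -5, 37, -49, -44] -> [42, 14, 6, 38] -> 100
  [-27, -26, -7, 38, 43, -39, -47, 35] -> [27, 26, 7, -38, -43, 39, 47, -35] -> [27, 26, 7, -38] -> 22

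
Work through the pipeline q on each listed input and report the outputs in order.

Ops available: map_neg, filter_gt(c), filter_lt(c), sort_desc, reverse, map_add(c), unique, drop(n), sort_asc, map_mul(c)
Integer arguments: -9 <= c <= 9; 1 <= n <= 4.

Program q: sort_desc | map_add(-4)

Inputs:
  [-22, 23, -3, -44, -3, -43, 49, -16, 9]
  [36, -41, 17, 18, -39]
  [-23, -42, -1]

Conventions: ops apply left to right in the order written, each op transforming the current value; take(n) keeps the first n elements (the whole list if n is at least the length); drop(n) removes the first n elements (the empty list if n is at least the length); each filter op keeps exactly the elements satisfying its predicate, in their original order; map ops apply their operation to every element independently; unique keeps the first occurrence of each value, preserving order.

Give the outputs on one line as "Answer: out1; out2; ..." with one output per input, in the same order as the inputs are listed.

Execution, op by op:
  [-22, 23, -3, -44, -3, -43, 49, -16, 9] -> [49, 23, 9, -3, -3, -16, -22, -43, -44] -> [45, 19, 5, -7, -7, -20, -26, -47, -48]
  [36, -41, 17, 18, -39] -> [36, 18, 17, -39, -41] -> [32, 14, 13, -43, -45]
  [-23, -42, -1] -> [-1, -23, -42] -> [-5, -27, -46]

[45, 19, 5, -7, -7, -20, -26, -47, -48]; [32, 14, 13, -43, -45]; [-5, -27, -46]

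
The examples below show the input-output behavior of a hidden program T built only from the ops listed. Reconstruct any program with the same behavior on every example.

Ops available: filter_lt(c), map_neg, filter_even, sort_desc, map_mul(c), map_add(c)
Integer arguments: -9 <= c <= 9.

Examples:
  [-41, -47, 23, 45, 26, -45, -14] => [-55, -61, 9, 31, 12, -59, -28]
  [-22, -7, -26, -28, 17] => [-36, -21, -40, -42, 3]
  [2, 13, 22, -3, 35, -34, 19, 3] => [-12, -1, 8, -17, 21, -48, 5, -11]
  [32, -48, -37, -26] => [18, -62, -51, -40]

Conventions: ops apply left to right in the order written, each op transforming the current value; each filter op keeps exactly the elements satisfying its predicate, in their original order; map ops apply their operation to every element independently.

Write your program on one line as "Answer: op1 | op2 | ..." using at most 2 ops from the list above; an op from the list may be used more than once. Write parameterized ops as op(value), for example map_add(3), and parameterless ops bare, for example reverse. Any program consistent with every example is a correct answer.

map_add(-9) | map_add(-5)

Check, running the answer program on each example:
  [-41, -47, 23, 45, 26, -45, -14] -> [-50, -56, 14, 36, 17, -54, -23] -> [-55, -61, 9, 31, 12, -59, -28]
  [-22, -7, -26, -28, 17] -> [-31, -16, -35, -37, 8] -> [-36, -21, -40, -42, 3]
  [2, 13, 22, -3, 35, -34, 19, 3] -> [-7, 4, 13, -12, 26, -43, 10, -6] -> [-12, -1, 8, -17, 21, -48, 5, -11]
  [32, -48, -37, -26] -> [23, -57, -46, -35] -> [18, -62, -51, -40]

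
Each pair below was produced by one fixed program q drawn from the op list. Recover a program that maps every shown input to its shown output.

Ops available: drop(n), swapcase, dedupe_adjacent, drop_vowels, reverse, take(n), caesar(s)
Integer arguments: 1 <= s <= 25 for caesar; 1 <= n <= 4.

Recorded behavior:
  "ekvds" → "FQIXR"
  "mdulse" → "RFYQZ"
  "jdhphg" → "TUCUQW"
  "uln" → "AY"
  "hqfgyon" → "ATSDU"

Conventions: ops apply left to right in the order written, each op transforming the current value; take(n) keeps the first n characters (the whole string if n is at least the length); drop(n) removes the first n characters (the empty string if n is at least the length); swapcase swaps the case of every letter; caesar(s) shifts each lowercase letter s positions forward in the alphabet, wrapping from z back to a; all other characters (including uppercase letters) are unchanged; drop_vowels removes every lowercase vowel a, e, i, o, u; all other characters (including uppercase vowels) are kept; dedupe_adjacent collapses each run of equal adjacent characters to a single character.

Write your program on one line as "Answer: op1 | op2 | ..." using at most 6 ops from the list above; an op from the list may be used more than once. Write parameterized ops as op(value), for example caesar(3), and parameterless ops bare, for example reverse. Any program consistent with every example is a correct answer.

caesar(6) | reverse | drop_vowels | caesar(7) | swapcase

Check, running the answer program on each example:
  "ekvds" -> "kqbjy" -> "yjbqk" -> "yjbqk" -> "fqixr" -> "FQIXR"
  "mdulse" -> "sjaryk" -> "kyrajs" -> "kyrjs" -> "rfyqz" -> "RFYQZ"
  "jdhphg" -> "pjnvnm" -> "mnvnjp" -> "mnvnjp" -> "tucuqw" -> "TUCUQW"
  "uln" -> "art" -> "tra" -> "tr" -> "ay" -> "AY"
  "hqfgyon" -> "nwlmeut" -> "tuemlwn" -> "tmlwn" -> "atsdu" -> "ATSDU"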